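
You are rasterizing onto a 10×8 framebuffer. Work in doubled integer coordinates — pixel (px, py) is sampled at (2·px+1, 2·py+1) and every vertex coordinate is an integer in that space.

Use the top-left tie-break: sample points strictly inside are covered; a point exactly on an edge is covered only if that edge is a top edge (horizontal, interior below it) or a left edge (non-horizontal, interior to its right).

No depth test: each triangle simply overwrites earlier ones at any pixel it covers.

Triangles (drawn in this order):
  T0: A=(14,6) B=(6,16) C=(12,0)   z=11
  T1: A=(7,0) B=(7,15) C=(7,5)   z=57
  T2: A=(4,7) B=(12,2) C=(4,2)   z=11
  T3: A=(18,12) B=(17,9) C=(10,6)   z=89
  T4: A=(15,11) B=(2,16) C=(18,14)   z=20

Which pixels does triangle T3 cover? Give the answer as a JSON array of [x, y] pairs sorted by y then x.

T0:
  2·area = 68
  edge (14, 6)→(6, 16): d=(-8,10) right/bottom  bias=-1
  edge (6, 16)→(12, 0): d=(6,-16) top-left  bias=+0
  edge (12, 0)→(14, 6): d=(2,6) right/bottom  bias=-1
    (5,1)@(11, 3): e=[54,2,12] → X
    (6,1)@(13, 3): e=[34,34,0] → .  [on edge]
    (5,2)@(11, 5): e=[38,14,16] → X
    (6,2)@(13, 5): e=[18,46,4] → X
    (7,2)@(15, 5): e=[-2,78,-8] → .
    (5,3)@(11, 7): e=[22,26,20] → X
    (7,3)@(15, 7): e=[-18,90,-4] → .
    (4,4)@(9, 9): e=[26,6,36] → X
    (6,4)@(13, 9): e=[-14,70,12] → .
    (7,4)@(15, 9): e=[-34,102,0] → .  [on edge]
    (4,5)@(9, 11): e=[10,18,40] → X
    (5,5)@(11, 11): e=[-10,50,28] → .
    (8,7)@(17, 15): e=[-102,170,0] → .  [on edge]
  covered (8 px):
    . . . . . . . . . .
    . . . . . X . . . .
    . . . . . X X . . .
    . . . . . X X . . .
    . . . . X X . . . .
    . . . . X . . . . .
    . . . . . . . . . .
    . . . . . . . . . .
T1:
  degenerate (2·area = 0) — covers nothing
T2:
  2·area = 40  (B↔C swapped to make it positive)
  edge (4, 7)→(4, 2): d=(0,-5) top-left  bias=+0
  edge (4, 2)→(12, 2): d=(8,0) top-left  bias=+0
  edge (12, 2)→(4, 7): d=(-8,5) right/bottom  bias=-1
    (2,1)@(5, 3): e=[5,8,27] → X
    (3,1)@(7, 3): e=[15,8,17] → X
    (4,1)@(9, 3): e=[25,8,7] → X
    (5,1)@(11, 3): e=[35,8,-3] → .
    (2,2)@(5, 5): e=[5,24,11] → X
    (4,2)@(9, 5): e=[25,24,-9] → .
    (2,3)@(5, 7): e=[5,40,-5] → .
    (3,3)@(7, 7): e=[15,40,-15] → .
  covered (5 px):
    . . . . . . . . . .
    . . X X X . . . . .
    . . X X . . . . . .
    . . . . . . . . . .
    . . . . . . . . . .
    . . . . . . . . . .
    . . . . . . . . . .
    . . . . . . . . . .
T3:
  2·area = 18  (B↔C swapped to make it positive)
  edge (18, 12)→(10, 6): d=(-8,-6) top-left  bias=+0
  edge (10, 6)→(17, 9): d=(7,3) right/bottom  bias=-1
  edge (17, 9)→(18, 12): d=(1,3) right/bottom  bias=-1
    (1,1)@(3, 3): e=[-18,0,36] → .  [on edge]
    (7,1)@(15, 3): e=[54,-36,0] → .  [on edge]
    (7,4)@(15, 9): e=[6,6,6] → X
    (8,4)@(17, 9): e=[18,0,0] → .  [on edge]
    (7,5)@(15, 11): e=[-10,20,8] → .
    (8,5)@(17, 11): e=[2,14,2] → X
    (9,5)@(19, 11): e=[14,8,-4] → .
    (8,6)@(17, 13): e=[-14,28,4] → .
    (9,7)@(19, 15): e=[-18,36,0] → .  [on edge]
  covered (2 px):
    . . . . . . . . . .
    . . . . . . . . . .
    . . . . . . . . . .
    . . . . . . . . . .
    . . . . . . . X . .
    . . . . . . . . X .
    . . . . . . . . . .
    . . . . . . . . . .
T4:
  2·area = 54  (B↔C swapped to make it positive)
  edge (15, 11)→(18, 14): d=(3,3) right/bottom  bias=-1
  edge (18, 14)→(2, 16): d=(-16,2) right/bottom  bias=-1
  edge (2, 16)→(15, 11): d=(13,-5) top-left  bias=+0
    (2,0)@(5, 1): e=[0,234,-180] → .  [on edge]
    (3,1)@(7, 3): e=[0,198,-144] → .  [on edge]
    (4,2)@(9, 5): e=[0,162,-108] → .  [on edge]
    (5,3)@(11, 7): e=[0,126,-72] → .  [on edge]
    (6,4)@(13, 9): e=[0,90,-36] → .  [on edge]
    (7,5)@(15, 11): e=[0,54,0] → .  [on edge]
    (5,6)@(11, 13): e=[18,30,6] → X
    (6,6)@(13, 13): e=[12,26,16] → X
    (7,6)@(15, 13): e=[6,22,26] → X
    (8,6)@(17, 13): e=[0,18,36] → .  [on edge]
    (2,7)@(5, 15): e=[42,10,2] → X
    (3,7)@(7, 15): e=[36,6,12] → X
    (9,7)@(19, 15): e=[0,-18,72] → .  [on edge]
  covered (6 px):
    . . . . . . . . . .
    . . . . . . . . . .
    . . . . . . . . . .
    . . . . . . . . . .
    . . . . . . . . . .
    . . . . . . . . . .
    . . . . . X X X . .
    . . X X X . . . . .

Final: [[7,4],[8,5]]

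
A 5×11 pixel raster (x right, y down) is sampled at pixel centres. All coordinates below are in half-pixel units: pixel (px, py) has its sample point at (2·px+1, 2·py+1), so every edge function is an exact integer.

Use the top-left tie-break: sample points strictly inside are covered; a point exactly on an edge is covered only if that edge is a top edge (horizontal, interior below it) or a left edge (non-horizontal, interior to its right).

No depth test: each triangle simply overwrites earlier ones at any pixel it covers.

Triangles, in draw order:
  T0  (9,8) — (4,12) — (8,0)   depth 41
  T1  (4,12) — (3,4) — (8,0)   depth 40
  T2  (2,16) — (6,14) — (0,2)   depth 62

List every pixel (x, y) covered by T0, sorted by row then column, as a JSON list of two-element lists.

T0:
  2·area = 44
  edge (9, 8)→(4, 12): d=(-5,4) right/bottom  bias=-1
  edge (4, 12)→(8, 0): d=(4,-12) top-left  bias=+0
  edge (8, 0)→(9, 8): d=(1,8) right/bottom  bias=-1
    (3,1)@(7, 3): e=[33,0,11] → X  [on edge]
    (4,1)@(9, 3): e=[25,24,-5] → .
    (3,2)@(7, 5): e=[23,8,13] → X
    (4,2)@(9, 5): e=[15,32,-3] → .
    (3,3)@(7, 7): e=[13,16,15] → X
    (4,3)@(9, 7): e=[5,40,-1] → .
    (2,4)@(5, 9): e=[11,0,33] → X  [on edge]
    (4,4)@(9, 9): e=[-5,48,1] → .
    (2,5)@(5, 11): e=[1,8,35] → X
    (3,5)@(7, 11): e=[-7,32,19] → .
    (2,6)@(5, 13): e=[-9,16,37] → .
    (1,7)@(3, 15): e=[-11,0,55] → .  [on edge]
    (0,10)@(1, 21): e=[-33,0,77] → .  [on edge]
  covered (6 px):
    . . . . .
    . . . X .
    . . . X .
    . . . X .
    . . X X .
    . . X . .
    . . . . .
    . . . . .
    . . . . .
    . . . . .
    . . . . .
T1:
  2·area = 44
  edge (4, 12)→(3, 4): d=(-1,-8) top-left  bias=+0
  edge (3, 4)→(8, 0): d=(5,-4) top-left  bias=+0
  edge (8, 0)→(4, 12): d=(-4,12) right/bottom  bias=-1
    (3,0)@(7, 1): e=[35,1,8] → X
    (4,0)@(9, 1): e=[51,9,-16] → .
    (2,1)@(5, 3): e=[17,3,24] → X
    (3,1)@(7, 3): e=[33,11,0] → .  [on edge]
    (2,2)@(5, 5): e=[15,13,16] → X
    (3,2)@(7, 5): e=[31,21,-8] → .
    (2,3)@(5, 7): e=[13,23,8] → X
    (3,3)@(7, 7): e=[29,31,-16] → .
    (2,4)@(5, 9): e=[11,33,0] → .  [on edge]
    (1,7)@(3, 15): e=[-11,55,0] → .  [on edge]
    (0,10)@(1, 21): e=[-33,77,0] → .  [on edge]
  covered (4 px):
    . . . X .
    . . X . .
    . . X . .
    . . X . .
    . . . . .
    . . . . .
    . . . . .
    . . . . .
    . . . . .
    . . . . .
    . . . . .
T2:
  2·area = 60  (B↔C swapped to make it positive)
  edge (2, 16)→(0, 2): d=(-2,-14) top-left  bias=+0
  edge (0, 2)→(6, 14): d=(6,12) right/bottom  bias=-1
  edge (6, 14)→(2, 16): d=(-4,2) right/bottom  bias=-1
    (0,2)@(1, 5): e=[8,6,46] → X
    (1,2)@(3, 5): e=[36,-18,42] → .
    (0,3)@(1, 7): e=[4,18,38] → X
    (1,3)@(3, 7): e=[32,-6,34] → .
    (0,4)@(1, 9): e=[0,30,30] → X  [on edge]
    (1,4)@(3, 9): e=[28,6,26] → X
    (2,4)@(5, 9): e=[56,-18,22] → .
    (0,5)@(1, 11): e=[-4,42,22] → .
    (1,5)@(3, 11): e=[24,18,18] → X
    (2,5)@(5, 11): e=[52,-6,14] → .
    (1,6)@(3, 13): e=[20,30,10] → X
    (2,6)@(5, 13): e=[48,6,6] → X
  covered (8 px):
    . . . . .
    . . . . .
    X . . . .
    X . . . .
    X X . . .
    . X . . .
    . X X . .
    . X . . .
    . . . . .
    . . . . .
    . . . . .

Answer: [[3,1],[3,2],[3,3],[2,4],[3,4],[2,5]]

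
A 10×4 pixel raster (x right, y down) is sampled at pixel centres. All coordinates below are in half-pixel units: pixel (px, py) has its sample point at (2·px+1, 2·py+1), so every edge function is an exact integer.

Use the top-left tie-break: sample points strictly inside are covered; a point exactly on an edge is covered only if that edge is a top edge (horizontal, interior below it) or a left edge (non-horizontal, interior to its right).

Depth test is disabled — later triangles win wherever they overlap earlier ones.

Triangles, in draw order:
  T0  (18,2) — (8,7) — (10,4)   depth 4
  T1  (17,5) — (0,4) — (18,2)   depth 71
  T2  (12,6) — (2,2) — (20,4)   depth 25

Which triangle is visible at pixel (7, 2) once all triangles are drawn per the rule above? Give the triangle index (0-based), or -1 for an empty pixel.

T0:
  2·area = 20
  edge (18, 2)→(8, 7): d=(-10,5) right/bottom  bias=-1
  edge (8, 7)→(10, 4): d=(2,-3) top-left  bias=+0
  edge (10, 4)→(18, 2): d=(8,-2) top-left  bias=+0
    (7,1)@(15, 3): e=[5,13,2] → █
    (8,1)@(17, 3): e=[-5,19,6] → ·
    (5,2)@(11, 5): e=[5,5,10] → █
    (6,2)@(13, 5): e=[-5,11,14] → ·
    (7,2)@(15, 5): e=[-15,17,18] → ·
    (5,3)@(11, 7): e=[-15,9,26] → ·
  covered (2 px):
    · · · · · · · · · ·
    · · · · · · · █ · ·
    · · · · · █ · · · ·
    · · · · · · · · · ·
T1:
  2·area = 52
  edge (17, 5)→(0, 4): d=(-17,-1) top-left  bias=+0
  edge (0, 4)→(18, 2): d=(18,-2) top-left  bias=+0
  edge (18, 2)→(17, 5): d=(-1,3) right/bottom  bias=-1
    (4,1)@(9, 3): e=[26,0,26] → █  [on edge]
    (5,1)@(11, 3): e=[28,4,20] → █
    (6,1)@(13, 3): e=[30,8,14] → █
    (7,1)@(15, 3): e=[32,12,8] → █
    (8,1)@(17, 3): e=[34,16,2] → █
    (9,1)@(19, 3): e=[36,20,-4] → ·
    (4,2)@(9, 5): e=[-8,36,24] → ·
    (5,2)@(11, 5): e=[-6,40,18] → ·
    (6,2)@(13, 5): e=[-4,44,12] → ·
    (7,2)@(15, 5): e=[-2,48,6] → ·
    (8,2)@(17, 5): e=[0,52,0] → ·  [on edge]
  covered (5 px):
    · · · · · · · · · ·
    · · · · █ █ █ █ █ ·
    · · · · · · · · · ·
    · · · · · · · · · ·
T2:
  2·area = 52
  edge (12, 6)→(2, 2): d=(-10,-4) top-left  bias=+0
  edge (2, 2)→(20, 4): d=(18,2) right/bottom  bias=-1
  edge (20, 4)→(12, 6): d=(-8,2) right/bottom  bias=-1
    (2,1)@(5, 3): e=[2,12,38] → █
    (3,1)@(7, 3): e=[10,8,34] → █
    (4,1)@(9, 3): e=[18,4,30] → █
    (5,1)@(11, 3): e=[26,0,26] → ·  [on edge]
    (2,2)@(5, 5): e=[-18,48,22] → ·
    (3,2)@(7, 5): e=[-10,44,18] → ·
    (4,2)@(9, 5): e=[-2,40,14] → ·
    (5,2)@(11, 5): e=[6,36,10] → █
    (6,2)@(13, 5): e=[14,32,6] → █
    (7,2)@(15, 5): e=[22,28,2] → █
    (8,2)@(17, 5): e=[30,24,-2] → ·
    (5,3)@(11, 7): e=[-14,72,-6] → ·
  covered (6 px):
    · · · · · · · · · ·
    · · █ █ █ · · · · ·
    · · · · · █ █ █ · ·
    · · · · · · · · · ·

Z-buffer (winner per pixel, '.' = empty):
  . . . . . . . . . .
  . . 2 2 2 1 1 1 1 .
  . . . . . 2 2 2 . .
  . . . . . . . . . .

Answer: 2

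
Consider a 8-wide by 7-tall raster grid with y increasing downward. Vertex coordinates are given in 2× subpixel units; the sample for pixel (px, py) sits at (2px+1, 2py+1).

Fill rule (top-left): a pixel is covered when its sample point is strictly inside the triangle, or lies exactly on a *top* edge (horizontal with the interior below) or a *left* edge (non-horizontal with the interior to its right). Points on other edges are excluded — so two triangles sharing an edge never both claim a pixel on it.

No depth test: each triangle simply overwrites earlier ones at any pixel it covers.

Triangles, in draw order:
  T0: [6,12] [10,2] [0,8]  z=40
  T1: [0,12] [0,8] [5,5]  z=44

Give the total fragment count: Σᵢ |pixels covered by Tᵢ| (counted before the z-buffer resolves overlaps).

T0:
  2·area = 76  (B↔C swapped to make it positive)
  edge (6, 12)→(0, 8): d=(-6,-4) top-left  bias=+0
  edge (0, 8)→(10, 2): d=(10,-6) top-left  bias=+0
  edge (10, 2)→(6, 12): d=(-4,10) right/bottom  bias=-1
    (4,1)@(9, 3): e=[66,4,6] → █
    (5,1)@(11, 3): e=[74,16,-14] → ·
    (2,2)@(5, 5): e=[38,0,38] → █  [on edge]
    (3,2)@(7, 5): e=[46,12,18] → █
    (4,2)@(9, 5): e=[54,24,-2] → ·
    (1,3)@(3, 7): e=[18,8,50] → █
    (4,3)@(9, 7): e=[42,44,-10] → ·
    (1,4)@(3, 9): e=[6,28,42] → █
    (4,4)@(9, 9): e=[30,64,-18] → ·
    (1,5)@(3, 11): e=[-6,48,34] → ·
    (2,5)@(5, 11): e=[2,60,14] → █
    (3,5)@(7, 11): e=[10,72,-6] → ·
  covered (10 px):
    · · · · · · · ·
    · · · · █ · · ·
    · · █ █ · · · ·
    · █ █ █ · · · ·
    · █ █ █ · · · ·
    · · █ · · · · ·
    · · · · · · · ·
T1:
  2·area = 20
  edge (0, 12)→(0, 8): d=(0,-4) top-left  bias=+0
  edge (0, 8)→(5, 5): d=(5,-3) top-left  bias=+0
  edge (5, 5)→(0, 12): d=(-5,7) right/bottom  bias=-1
    (2,2)@(5, 5): e=[20,0,0] → ·  [on edge]
    (1,3)@(3, 7): e=[12,4,4] → █
    (2,3)@(5, 7): e=[20,10,-10] → ·
    (0,4)@(1, 9): e=[4,8,8] → █
    (1,4)@(3, 9): e=[12,14,-6] → ·
    (0,5)@(1, 11): e=[4,18,-2] → ·
  covered (2 px):
    · · · · · · · ·
    · · · · · · · ·
    · · · · · · · ·
    · █ · · · · · ·
    █ · · · · · · ·
    · · · · · · · ·
    · · · · · · · ·

Result: 12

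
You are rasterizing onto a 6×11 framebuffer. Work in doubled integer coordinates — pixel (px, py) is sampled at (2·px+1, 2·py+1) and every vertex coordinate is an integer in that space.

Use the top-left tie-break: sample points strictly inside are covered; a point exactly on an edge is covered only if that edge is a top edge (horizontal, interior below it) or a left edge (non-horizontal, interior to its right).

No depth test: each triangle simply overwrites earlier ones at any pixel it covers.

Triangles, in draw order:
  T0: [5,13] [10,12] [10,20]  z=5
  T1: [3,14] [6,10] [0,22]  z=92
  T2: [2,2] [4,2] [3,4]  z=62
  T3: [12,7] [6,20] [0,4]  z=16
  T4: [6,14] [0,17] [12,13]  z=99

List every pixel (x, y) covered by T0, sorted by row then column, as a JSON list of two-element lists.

T0:
  2·area = 40
  edge (5, 13)→(10, 12): d=(5,-1) top-left  bias=+0
  edge (10, 12)→(10, 20): d=(0,8) right/bottom  bias=-1
  edge (10, 20)→(5, 13): d=(-5,-7) top-left  bias=+0
    (2,6)@(5, 13): e=[0,40,0] → #  [on edge]
    (3,6)@(7, 13): e=[2,24,14] → #
    (4,6)@(9, 13): e=[4,8,28] → #
    (5,6)@(11, 13): e=[6,-8,42] → ·
    (2,7)@(5, 15): e=[10,40,-10] → ·
    (3,7)@(7, 15): e=[12,24,4] → #
    (5,7)@(11, 15): e=[16,-8,32] → ·
    (3,8)@(7, 17): e=[22,24,-6] → ·
    (4,8)@(9, 17): e=[24,8,8] → #
    (5,8)@(11, 17): e=[26,-8,22] → ·
    (4,9)@(9, 19): e=[34,8,-2] → ·
  covered (6 px):
    · · · · · ·
    · · · · · ·
    · · · · · ·
    · · · · · ·
    · · · · · ·
    · · · · · ·
    · · # # # ·
    · · · # # ·
    · · · · # ·
    · · · · · ·
    · · · · · ·
T1:
  2·area = 12
  edge (3, 14)→(6, 10): d=(3,-4) top-left  bias=+0
  edge (6, 10)→(0, 22): d=(-6,12) right/bottom  bias=-1
  edge (0, 22)→(3, 14): d=(3,-8) top-left  bias=+0
    (1,7)@(3, 15): e=[3,6,3] → #
    (2,7)@(5, 15): e=[11,-18,19] → ·
    (1,8)@(3, 17): e=[9,-6,9] → ·
  covered (1 px):
    · · · · · ·
    · · · · · ·
    · · · · · ·
    · · · · · ·
    · · · · · ·
    · · · · · ·
    · · · · · ·
    · # · · · ·
    · · · · · ·
    · · · · · ·
    · · · · · ·
T2:
  2·area = 4
  edge (2, 2)→(4, 2): d=(2,0) top-left  bias=+0
  edge (4, 2)→(3, 4): d=(-1,2) right/bottom  bias=-1
  edge (3, 4)→(2, 2): d=(-1,-2) top-left  bias=+0
    (1,1)@(3, 3): e=[2,1,1] → #
    (2,1)@(5, 3): e=[2,-3,5] → ·
    (1,2)@(3, 5): e=[6,-1,-1] → ·
  covered (1 px):
    · · · · · ·
    · # · · · ·
    · · · · · ·
    · · · · · ·
    · · · · · ·
    · · · · · ·
    · · · · · ·
    · · · · · ·
    · · · · · ·
    · · · · · ·
    · · · · · ·
T3:
  2·area = 174
  edge (12, 7)→(6, 20): d=(-6,13) right/bottom  bias=-1
  edge (6, 20)→(0, 4): d=(-6,-16) top-left  bias=+0
  edge (0, 4)→(12, 7): d=(12,3) right/bottom  bias=-1
    (0,2)@(1, 5): e=[155,10,9] → #
    (1,2)@(3, 5): e=[129,42,3] → #
    (2,2)@(5, 5): e=[103,74,-3] → ·
    (0,3)@(1, 7): e=[143,-2,33] → ·
    (1,3)@(3, 7): e=[117,30,27] → #
    (2,3)@(5, 7): e=[91,62,21] → #
    (3,3)@(7, 7): e=[65,94,15] → #
    (4,3)@(9, 7): e=[39,126,9] → #
    (5,3)@(11, 7): e=[13,158,3] → #
    (1,4)@(3, 9): e=[105,18,51] → #
    (1,5)@(3, 11): e=[93,6,75] → #
    (5,5)@(11, 11): e=[-11,134,51] → ·
  covered (23 px):
    · · · · · ·
    · · · · · ·
    # # · · · ·
    · # # # # #
    · # # # # #
    · # # # # ·
    · · # # # ·
    · · # # · ·
    · · # # · ·
    · · · · · ·
    · · · · · ·
T4:
  2·area = 12  (B↔C swapped to make it positive)
  edge (6, 14)→(12, 13): d=(6,-1) top-left  bias=+0
  edge (12, 13)→(0, 17): d=(-12,4) right/bottom  bias=-1
  edge (0, 17)→(6, 14): d=(6,-3) top-left  bias=+0
    (2,7)@(5, 15): e=[5,4,3] → #
    (3,7)@(7, 15): e=[7,-4,9] → ·
    (2,8)@(5, 17): e=[17,-20,15] → ·
  covered (1 px):
    · · · · · ·
    · · · · · ·
    · · · · · ·
    · · · · · ·
    · · · · · ·
    · · · · · ·
    · · · · · ·
    · · # · · ·
    · · · · · ·
    · · · · · ·
    · · · · · ·

Result: [[2,6],[3,6],[4,6],[3,7],[4,7],[4,8]]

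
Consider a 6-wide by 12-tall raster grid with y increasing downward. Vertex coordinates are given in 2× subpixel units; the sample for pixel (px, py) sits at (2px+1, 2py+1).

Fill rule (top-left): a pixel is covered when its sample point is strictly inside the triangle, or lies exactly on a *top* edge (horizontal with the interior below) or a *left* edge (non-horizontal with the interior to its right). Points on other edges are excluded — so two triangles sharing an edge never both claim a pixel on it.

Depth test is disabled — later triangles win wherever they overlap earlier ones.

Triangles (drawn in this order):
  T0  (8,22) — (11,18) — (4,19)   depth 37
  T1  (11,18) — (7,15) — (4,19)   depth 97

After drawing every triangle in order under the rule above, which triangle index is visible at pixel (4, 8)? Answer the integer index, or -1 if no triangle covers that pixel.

T0:
  2·area = 25  (B↔C swapped to make it positive)
  edge (8, 22)→(4, 19): d=(-4,-3) top-left  bias=+0
  edge (4, 19)→(11, 18): d=(7,-1) top-left  bias=+0
  edge (11, 18)→(8, 22): d=(-3,4) right/bottom  bias=-1
    (2,9)@(5, 19): e=[3,1,21] → █
    (3,9)@(7, 19): e=[9,3,13] → █
    (4,9)@(9, 19): e=[15,5,5] → █
    (5,9)@(11, 19): e=[21,7,-3] → ·
    (2,10)@(5, 21): e=[-5,15,15] → ·
    (3,10)@(7, 21): e=[1,17,7] → █
    (4,10)@(9, 21): e=[7,19,-1] → ·
    (3,11)@(7, 23): e=[-7,31,1] → ·
  covered (4 px):
    · · · · · ·
    · · · · · ·
    · · · · · ·
    · · · · · ·
    · · · · · ·
    · · · · · ·
    · · · · · ·
    · · · · · ·
    · · · · · ·
    · · █ █ █ ·
    · · · █ · ·
    · · · · · ·
T1:
  2·area = 25  (B↔C swapped to make it positive)
  edge (11, 18)→(4, 19): d=(-7,1) right/bottom  bias=-1
  edge (4, 19)→(7, 15): d=(3,-4) top-left  bias=+0
  edge (7, 15)→(11, 18): d=(4,3) right/bottom  bias=-1
    (3,7)@(7, 15): e=[25,0,0] → ·  [on edge]
    (3,8)@(7, 17): e=[11,6,8] → █
    (4,8)@(9, 17): e=[9,14,2] → █
    (5,8)@(11, 17): e=[7,22,-4] → ·
    (3,9)@(7, 19): e=[-3,12,16] → ·
    (4,9)@(9, 19): e=[-5,20,10] → ·
    (0,11)@(1, 23): e=[-25,0,50] → ·  [on edge]
  covered (2 px):
    · · · · · ·
    · · · · · ·
    · · · · · ·
    · · · · · ·
    · · · · · ·
    · · · · · ·
    · · · · · ·
    · · · · · ·
    · · · █ █ ·
    · · · · · ·
    · · · · · ·
    · · · · · ·

Z-buffer (winner per pixel, '.' = empty):
  . . . . . .
  . . . . . .
  . . . . . .
  . . . . . .
  . . . . . .
  . . . . . .
  . . . . . .
  . . . . . .
  . . . 1 1 .
  . . 0 0 0 .
  . . . 0 . .
  . . . . . .

Answer: 1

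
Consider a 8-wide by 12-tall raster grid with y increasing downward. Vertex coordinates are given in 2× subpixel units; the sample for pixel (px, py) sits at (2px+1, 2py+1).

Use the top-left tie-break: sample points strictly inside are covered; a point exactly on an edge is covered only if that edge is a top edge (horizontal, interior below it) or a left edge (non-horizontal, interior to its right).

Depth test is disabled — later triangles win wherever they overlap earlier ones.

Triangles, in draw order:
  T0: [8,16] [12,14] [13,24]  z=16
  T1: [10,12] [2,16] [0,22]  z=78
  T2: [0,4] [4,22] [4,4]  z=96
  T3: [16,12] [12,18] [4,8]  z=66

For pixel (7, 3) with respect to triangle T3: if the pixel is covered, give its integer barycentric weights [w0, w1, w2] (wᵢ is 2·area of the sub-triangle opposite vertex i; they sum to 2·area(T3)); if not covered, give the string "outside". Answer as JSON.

T0:
  2·area = 42
  edge (8, 16)→(12, 14): d=(4,-2) top-left  bias=+0
  edge (12, 14)→(13, 24): d=(1,10) right/bottom  bias=-1
  edge (13, 24)→(8, 16): d=(-5,-8) top-left  bias=+0
    (5,7)@(11, 15): e=[2,11,29] → #
    (6,7)@(13, 15): e=[6,-9,45] → ·
    (4,8)@(9, 17): e=[6,33,3] → #
    (6,8)@(13, 17): e=[14,-7,35] → ·
    (4,9)@(9, 19): e=[14,35,-7] → ·
    (5,9)@(11, 19): e=[18,15,9] → #
    (6,9)@(13, 19): e=[22,-5,25] → ·
    (5,10)@(11, 21): e=[26,17,-1] → ·
  covered (4 px):
    · · · · · · · ·
    · · · · · · · ·
    · · · · · · · ·
    · · · · · · · ·
    · · · · · · · ·
    · · · · · · · ·
    · · · · · · · ·
    · · · · · # · ·
    · · · · # # · ·
    · · · · · # · ·
    · · · · · · · ·
    · · · · · · · ·
T1:
  2·area = 40  (B↔C swapped to make it positive)
  edge (10, 12)→(0, 22): d=(-10,10) right/bottom  bias=-1
  edge (0, 22)→(2, 16): d=(2,-6) top-left  bias=+0
  edge (2, 16)→(10, 12): d=(8,-4) top-left  bias=+0
    (3,0)@(7, 1): e=[140,0,-100] → ·  [on edge]
    (2,3)@(5, 7): e=[100,0,-60] → ·  [on edge]
    (7,3)@(15, 7): e=[0,60,-20] → ·  [on edge]
    (6,4)@(13, 9): e=[0,52,-12] → ·  [on edge]
    (5,5)@(11, 11): e=[0,44,-4] → ·  [on edge]
    (1,6)@(3, 13): e=[60,0,-20] → ·  [on edge]
    (4,6)@(9, 13): e=[0,36,4] → ·  [on edge]
    (2,7)@(5, 15): e=[20,16,4] → #
    (3,7)@(7, 15): e=[0,28,12] → ·  [on edge]
    (1,8)@(3, 17): e=[20,8,12] → #
    (2,8)@(5, 17): e=[0,20,20] → ·  [on edge]
    (0,9)@(1, 19): e=[20,0,20] → #  [on edge]
    (1,9)@(3, 19): e=[0,12,28] → ·  [on edge]
    (0,10)@(1, 21): e=[0,4,36] → ·  [on edge]
  covered (3 px):
    · · · · · · · ·
    · · · · · · · ·
    · · · · · · · ·
    · · · · · · · ·
    · · · · · · · ·
    · · · · · · · ·
    · · · · · · · ·
    · · # · · · · ·
    · # · · · · · ·
    # · · · · · · ·
    · · · · · · · ·
    · · · · · · · ·
T2:
  2·area = 72  (B↔C swapped to make it positive)
  edge (0, 4)→(4, 4): d=(4,0) top-left  bias=+0
  edge (4, 4)→(4, 22): d=(0,18) right/bottom  bias=-1
  edge (4, 22)→(0, 4): d=(-4,-18) top-left  bias=+0
    (0,2)@(1, 5): e=[4,54,14] → #
    (1,2)@(3, 5): e=[4,18,50] → #
    (2,2)@(5, 5): e=[4,-18,86] → ·
    (0,3)@(1, 7): e=[12,54,6] → #
    (2,3)@(5, 7): e=[12,-18,78] → ·
    (0,4)@(1, 9): e=[20,54,-2] → ·
    (1,4)@(3, 9): e=[20,18,34] → #
    (2,4)@(5, 9): e=[20,-18,70] → ·
    (1,5)@(3, 11): e=[28,18,26] → #
    (2,5)@(5, 11): e=[28,-18,62] → ·
    (1,6)@(3, 13): e=[36,18,18] → #
    (2,6)@(5, 13): e=[36,-18,54] → ·
  covered (9 px):
    · · · · · · · ·
    · · · · · · · ·
    # # · · · · · ·
    # # · · · · · ·
    · # · · · · · ·
    · # · · · · · ·
    · # · · · · · ·
    · # · · · · · ·
    · # · · · · · ·
    · · · · · · · ·
    · · · · · · · ·
    · · · · · · · ·
T3:
  2·area = 88
  edge (16, 12)→(12, 18): d=(-4,6) right/bottom  bias=-1
  edge (12, 18)→(4, 8): d=(-8,-10) top-left  bias=+0
  edge (4, 8)→(16, 12): d=(12,4) right/bottom  bias=-1
    (0,3)@(1, 7): e=[110,-22,0] → ·  [on edge]
    (2,4)@(5, 9): e=[78,2,8] → #
    (3,4)@(7, 9): e=[66,22,0] → ·  [on edge]
    (2,5)@(5, 11): e=[70,-14,32] → ·
    (3,5)@(7, 11): e=[58,6,24] → #
    (4,5)@(9, 11): e=[46,26,16] → #
    (5,5)@(11, 11): e=[34,46,8] → #
    (6,5)@(13, 11): e=[22,66,0] → ·  [on edge]
    (3,6)@(7, 13): e=[50,-10,48] → ·
    (4,6)@(9, 13): e=[38,10,40] → #
    (6,6)@(13, 13): e=[14,50,24] → #
    (7,6)@(15, 13): e=[2,70,16] → #
  covered (10 px):
    · · · · · · · ·
    · · · · · · · ·
    · · · · · · · ·
    · · · · · · · ·
    · · # · · · · ·
    · · · # # # · ·
    · · · · # # # #
    · · · · · # # ·
    · · · · · · · ·
    · · · · · · · ·
    · · · · · · · ·
    · · · · · · · ·

Answer: "outside"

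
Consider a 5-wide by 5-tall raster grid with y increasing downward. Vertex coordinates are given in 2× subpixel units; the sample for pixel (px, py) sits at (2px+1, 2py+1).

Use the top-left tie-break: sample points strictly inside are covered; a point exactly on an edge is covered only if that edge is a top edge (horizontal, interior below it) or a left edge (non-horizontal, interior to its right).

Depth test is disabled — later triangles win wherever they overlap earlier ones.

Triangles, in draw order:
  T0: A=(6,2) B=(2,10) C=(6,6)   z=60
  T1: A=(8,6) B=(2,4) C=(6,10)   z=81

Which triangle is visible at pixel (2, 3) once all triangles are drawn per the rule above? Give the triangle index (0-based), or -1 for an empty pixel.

T0:
  2·area = 16  (B↔C swapped to make it positive)
  edge (6, 2)→(6, 6): d=(0,4) right/bottom  bias=-1
  edge (6, 6)→(2, 10): d=(-4,4) right/bottom  bias=-1
  edge (2, 10)→(6, 2): d=(4,-8) top-left  bias=+0
    (4,1)@(9, 3): e=[-12,0,28] → ·  [on edge]
    (2,2)@(5, 5): e=[4,8,4] → #
    (3,2)@(7, 5): e=[-4,0,20] → ·  [on edge]
    (2,3)@(5, 7): e=[4,0,12] → ·  [on edge]
    (1,4)@(3, 9): e=[12,0,4] → ·  [on edge]
  covered (1 px):
    · · · · ·
    · · · · ·
    · · # · ·
    · · · · ·
    · · · · ·
T1:
  2·area = 28  (B↔C swapped to make it positive)
  edge (8, 6)→(6, 10): d=(-2,4) right/bottom  bias=-1
  edge (6, 10)→(2, 4): d=(-4,-6) top-left  bias=+0
  edge (2, 4)→(8, 6): d=(6,2) right/bottom  bias=-1
    (1,2)@(3, 5): e=[22,2,4] → #
    (2,2)@(5, 5): e=[14,14,0] → ·  [on edge]
    (1,3)@(3, 7): e=[18,-6,16] → ·
    (2,3)@(5, 7): e=[10,6,12] → #
    (3,3)@(7, 7): e=[2,18,8] → #
    (4,3)@(9, 7): e=[-6,30,4] → ·
    (2,4)@(5, 9): e=[6,-2,24] → ·
    (3,4)@(7, 9): e=[-2,10,20] → ·
  covered (3 px):
    · · · · ·
    · · · · ·
    · # · · ·
    · · # # ·
    · · · · ·

Z-buffer (winner per pixel, '.' = empty):
  . . . . .
  . . . . .
  . 1 0 . .
  . . 1 1 .
  . . . . .

Result: 1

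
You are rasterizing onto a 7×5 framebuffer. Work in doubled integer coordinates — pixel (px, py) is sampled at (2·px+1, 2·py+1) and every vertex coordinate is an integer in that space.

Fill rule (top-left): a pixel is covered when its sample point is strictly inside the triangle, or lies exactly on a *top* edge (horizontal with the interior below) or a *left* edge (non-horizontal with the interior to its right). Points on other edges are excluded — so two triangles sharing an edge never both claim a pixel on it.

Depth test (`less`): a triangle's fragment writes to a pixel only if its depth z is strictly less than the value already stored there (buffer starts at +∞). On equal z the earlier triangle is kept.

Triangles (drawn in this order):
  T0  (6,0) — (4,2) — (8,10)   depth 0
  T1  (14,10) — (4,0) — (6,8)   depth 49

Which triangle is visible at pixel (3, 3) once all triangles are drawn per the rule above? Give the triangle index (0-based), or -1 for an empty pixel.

T0:
  2·area = 24  (B↔C swapped to make it positive)
  edge (6, 0)→(8, 10): d=(2,10) right/bottom  bias=-1
  edge (8, 10)→(4, 2): d=(-4,-8) top-left  bias=+0
  edge (4, 2)→(6, 0): d=(2,-2) top-left  bias=+0
    (2,0)@(5, 1): e=[12,12,0] → #  [on edge]
    (3,0)@(7, 1): e=[-8,28,4] → ·
    (1,1)@(3, 3): e=[36,-12,0] → ·  [on edge]
    (2,1)@(5, 3): e=[16,4,4] → #
    (3,1)@(7, 3): e=[-4,20,8] → ·
    (0,2)@(1, 5): e=[60,-36,0] → ·  [on edge]
    (2,2)@(5, 5): e=[20,-4,8] → ·
    (3,2)@(7, 5): e=[0,12,12] → ·  [on edge]
    (3,3)@(7, 7): e=[4,4,16] → #
    (4,3)@(9, 7): e=[-16,20,20] → ·
    (3,4)@(7, 9): e=[8,-4,20] → ·
  covered (3 px):
    · · # · · · ·
    · · # · · · ·
    · · · · · · ·
    · · · # · · ·
    · · · · · · ·
T1:
  2·area = 60  (B↔C swapped to make it positive)
  edge (14, 10)→(6, 8): d=(-8,-2) top-left  bias=+0
  edge (6, 8)→(4, 0): d=(-2,-8) top-left  bias=+0
  edge (4, 0)→(14, 10): d=(10,10) right/bottom  bias=-1
    (2,0)@(5, 1): e=[54,6,0] → ·  [on edge]
    (2,1)@(5, 3): e=[38,2,20] → #
    (3,1)@(7, 3): e=[42,18,0] → ·  [on edge]
    (2,2)@(5, 5): e=[22,-2,40] → ·
    (3,2)@(7, 5): e=[26,14,20] → #
    (4,2)@(9, 5): e=[30,30,0] → ·  [on edge]
    (3,3)@(7, 7): e=[10,10,40] → #
    (4,3)@(9, 7): e=[14,26,20] → #
    (5,3)@(11, 7): e=[18,42,0] → ·  [on edge]
    (3,4)@(7, 9): e=[-6,6,60] → ·
    (4,4)@(9, 9): e=[-2,22,40] → ·
    (5,4)@(11, 9): e=[2,38,20] → #
    (6,4)@(13, 9): e=[6,54,0] → ·  [on edge]
  covered (5 px):
    · · · · · · ·
    · · # · · · ·
    · · · # · · ·
    · · · # # · ·
    · · · · · # ·

Z-buffer (winner per pixel, '.' = empty):
  . . 0 . . . .
  . . 0 . . . .
  . . . 1 . . .
  . . . 0 1 . .
  . . . . . 1 .

Result: 0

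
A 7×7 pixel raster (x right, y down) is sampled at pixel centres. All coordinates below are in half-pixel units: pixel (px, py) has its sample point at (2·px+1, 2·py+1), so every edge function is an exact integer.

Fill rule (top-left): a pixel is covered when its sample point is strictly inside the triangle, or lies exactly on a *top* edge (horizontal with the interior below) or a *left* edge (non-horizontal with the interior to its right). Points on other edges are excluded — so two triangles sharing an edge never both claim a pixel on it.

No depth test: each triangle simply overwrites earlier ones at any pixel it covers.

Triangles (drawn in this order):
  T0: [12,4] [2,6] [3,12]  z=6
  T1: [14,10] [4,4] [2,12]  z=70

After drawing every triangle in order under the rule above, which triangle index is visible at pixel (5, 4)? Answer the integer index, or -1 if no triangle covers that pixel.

T0:
  2·area = 62  (B↔C swapped to make it positive)
  edge (12, 4)→(3, 12): d=(-9,8) right/bottom  bias=-1
  edge (3, 12)→(2, 6): d=(-1,-6) top-left  bias=+0
  edge (2, 6)→(12, 4): d=(10,-2) top-left  bias=+0
    (3,2)@(7, 5): e=[31,31,0] → █  [on edge]
    (4,2)@(9, 5): e=[15,43,4] → █
    (5,2)@(11, 5): e=[-1,55,8] → ·
    (1,3)@(3, 7): e=[45,5,12] → █
    (2,3)@(5, 7): e=[29,17,16] → █
    (4,3)@(9, 7): e=[-3,41,24] → ·
    (1,4)@(3, 9): e=[27,3,32] → █
    (3,4)@(7, 9): e=[-5,27,40] → ·
    (1,5)@(3, 11): e=[9,1,52] → █
    (2,5)@(5, 11): e=[-7,13,56] → ·
    (1,6)@(3, 13): e=[-9,-1,72] → ·
  covered (8 px):
    · · · · · · ·
    · · · · · · ·
    · · · █ █ · ·
    · █ █ █ · · ·
    · █ █ · · · ·
    · █ · · · · ·
    · · · · · · ·
T1:
  2·area = 92  (B↔C swapped to make it positive)
  edge (14, 10)→(2, 12): d=(-12,2) right/bottom  bias=-1
  edge (2, 12)→(4, 4): d=(2,-8) top-left  bias=+0
  edge (4, 4)→(14, 10): d=(10,6) right/bottom  bias=-1
    (2,2)@(5, 5): e=[78,10,4] → █
    (3,2)@(7, 5): e=[74,26,-8] → ·
    (2,3)@(5, 7): e=[54,14,24] → █
    (3,3)@(7, 7): e=[50,30,12] → █
    (4,3)@(9, 7): e=[46,46,0] → ·  [on edge]
    (1,4)@(3, 9): e=[34,2,56] → █
    (4,4)@(9, 9): e=[22,50,20] → █
    (5,4)@(11, 9): e=[18,66,8] → █
    (6,4)@(13, 9): e=[14,82,-4] → ·
    (1,5)@(3, 11): e=[10,6,76] → █
    (4,5)@(9, 11): e=[-2,54,40] → ·
    (5,5)@(11, 11): e=[-6,70,28] → ·
  covered (11 px):
    · · · · · · ·
    · · · · · · ·
    · · █ · · · ·
    · · █ █ · · ·
    · █ █ █ █ █ ·
    · █ █ █ · · ·
    · · · · · · ·

Z-buffer (winner per pixel, '.' = empty):
  . . . . . . .
  . . . . . . .
  . . 1 0 0 . .
  . 0 1 1 . . .
  . 1 1 1 1 1 .
  . 1 1 1 . . .
  . . . . . . .

Result: 1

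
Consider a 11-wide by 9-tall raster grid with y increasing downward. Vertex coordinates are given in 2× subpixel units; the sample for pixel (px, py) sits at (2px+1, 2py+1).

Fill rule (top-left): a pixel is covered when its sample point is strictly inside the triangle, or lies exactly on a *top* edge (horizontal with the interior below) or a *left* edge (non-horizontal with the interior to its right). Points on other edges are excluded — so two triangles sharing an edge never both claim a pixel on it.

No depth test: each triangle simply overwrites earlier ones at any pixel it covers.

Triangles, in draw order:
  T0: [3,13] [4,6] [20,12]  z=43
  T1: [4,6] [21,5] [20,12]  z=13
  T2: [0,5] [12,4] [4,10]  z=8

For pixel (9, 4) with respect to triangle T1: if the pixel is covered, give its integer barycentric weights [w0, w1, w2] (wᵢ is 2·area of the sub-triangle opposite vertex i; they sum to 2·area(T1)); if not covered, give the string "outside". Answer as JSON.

T0:
  2·area = 118
  edge (3, 13)→(4, 6): d=(1,-7) top-left  bias=+0
  edge (4, 6)→(20, 12): d=(16,6) right/bottom  bias=-1
  edge (20, 12)→(3, 13): d=(-17,1) right/bottom  bias=-1
    (2,3)@(5, 7): e=[8,10,100] → X
    (3,3)@(7, 7): e=[22,-2,98] → .
    (2,4)@(5, 9): e=[10,42,66] → X
    (3,4)@(7, 9): e=[24,30,64] → X
    (4,4)@(9, 9): e=[38,18,62] → X
    (5,4)@(11, 9): e=[52,6,60] → X
    (6,4)@(13, 9): e=[66,-6,58] → .
    (2,5)@(5, 11): e=[12,74,32] → X
    (6,5)@(13, 11): e=[68,26,24] → X
    (7,5)@(15, 11): e=[82,14,22] → X
    (8,5)@(17, 11): e=[96,2,20] → X
    (9,5)@(19, 11): e=[110,-10,18] → .
    (1,6)@(3, 13): e=[0,118,0] → .  [on edge]
  covered (12 px):
    . . . . . . . . . . .
    . . . . . . . . . . .
    . . . . . . . . . . .
    . . X . . . . . . . .
    . . X X X X . . . . .
    . . X X X X X X X . .
    . . . . . . . . . . .
    . . . . . . . . . . .
    . . . . . . . . . . .
T1:
  2·area = 118
  edge (4, 6)→(21, 5): d=(17,-1) top-left  bias=+0
  edge (21, 5)→(20, 12): d=(-1,7) right/bottom  bias=-1
  edge (20, 12)→(4, 6): d=(-16,-6) top-left  bias=+0
    (10,2)@(21, 5): e=[0,0,118] → .  [on edge]
    (3,3)@(7, 7): e=[20,96,2] → X
    (4,3)@(9, 7): e=[22,82,14] → X
    (5,3)@(11, 7): e=[24,68,26] → X
    (6,3)@(13, 7): e=[26,54,38] → X
    (7,3)@(15, 7): e=[28,40,50] → X
    (8,3)@(17, 7): e=[30,26,62] → X
    (9,3)@(19, 7): e=[32,12,74] → X
    (10,3)@(21, 7): e=[34,-2,86] → .
    (3,4)@(7, 9): e=[54,94,-30] → .
    (4,4)@(9, 9): e=[56,80,-18] → .
    (5,4)@(11, 9): e=[58,66,-6] → .
  covered (12 px):
    . . . . . . . . . . .
    . . . . . . . . . . .
    . . . . . . . . . . .
    . . . X X X X X X X .
    . . . . . . X X X X .
    . . . . . . . . . X .
    . . . . . . . . . . .
    . . . . . . . . . . .
    . . . . . . . . . . .
T2:
  2·area = 64
  edge (0, 5)→(12, 4): d=(12,-1) top-left  bias=+0
  edge (12, 4)→(4, 10): d=(-8,6) right/bottom  bias=-1
  edge (4, 10)→(0, 5): d=(-4,-5) top-left  bias=+0
    (0,2)@(1, 5): e=[1,58,5] → X
    (1,2)@(3, 5): e=[3,46,15] → X
    (2,2)@(5, 5): e=[5,34,25] → X
    (3,2)@(7, 5): e=[7,22,35] → X
    (4,2)@(9, 5): e=[9,10,45] → X
    (5,2)@(11, 5): e=[11,-2,55] → .
    (0,3)@(1, 7): e=[25,42,-3] → .
    (1,3)@(3, 7): e=[27,30,7] → X
    (4,3)@(9, 7): e=[33,-6,37] → .
    (1,4)@(3, 9): e=[51,14,-1] → .
    (2,4)@(5, 9): e=[53,2,9] → X
    (3,4)@(7, 9): e=[55,-10,19] → .
  covered (9 px):
    . . . . . . . . . . .
    . . . . . . . . . . .
    X X X X X . . . . . .
    . X X X . . . . . . .
    . . X . . . . . . . .
    . . . . . . . . . . .
    . . . . . . . . . . .
    . . . . . . . . . . .
    . . . . . . . . . . .

Result: [10,42,66]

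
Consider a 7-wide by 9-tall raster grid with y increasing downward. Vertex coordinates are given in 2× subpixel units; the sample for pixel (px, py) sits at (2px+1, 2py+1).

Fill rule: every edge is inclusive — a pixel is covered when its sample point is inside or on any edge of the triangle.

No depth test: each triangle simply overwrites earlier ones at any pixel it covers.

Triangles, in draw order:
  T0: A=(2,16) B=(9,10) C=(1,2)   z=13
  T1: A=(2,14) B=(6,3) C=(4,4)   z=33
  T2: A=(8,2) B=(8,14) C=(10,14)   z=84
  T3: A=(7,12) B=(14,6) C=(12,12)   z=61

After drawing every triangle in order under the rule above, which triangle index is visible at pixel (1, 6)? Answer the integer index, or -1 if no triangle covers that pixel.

T0:
  2·area = 104  (B↔C swapped to make it positive)
  edge (2, 16)→(1, 2): d=(-1,-14) inclusive
  edge (1, 2)→(9, 10): d=(8,8) inclusive
  edge (9, 10)→(2, 16): d=(-7,6) inclusive
    (1,2)@(3, 5): e=[25,8,71] → #
    (2,2)@(5, 5): e=[53,-8,59] → ·
    (1,3)@(3, 7): e=[23,24,57] → #
    (2,3)@(5, 7): e=[51,8,45] → #
    (3,3)@(7, 7): e=[79,-8,33] → ·
    (1,4)@(3, 9): e=[21,40,43] → #
    (3,4)@(7, 9): e=[77,8,19] → #
    (4,4)@(9, 9): e=[105,-8,7] → ·
    (1,5)@(3, 11): e=[19,56,29] → #
    (4,5)@(9, 11): e=[103,8,-7] → ·
    (1,6)@(3, 13): e=[17,72,15] → #
    (3,6)@(7, 13): e=[73,40,-9] → ·
  covered (12 px):
    · · · · · · ·
    · · · · · · ·
    · # · · · · ·
    · # # · · · ·
    · # # # · · ·
    · # # # · · ·
    · # # · · · ·
    · # · · · · ·
    · · · · · · ·
T1:
  2·area = 18  (B↔C swapped to make it positive)
  edge (2, 14)→(4, 4): d=(2,-10) inclusive
  edge (4, 4)→(6, 3): d=(2,-1) inclusive
  edge (6, 3)→(2, 14): d=(-4,11) inclusive
    (2,2)@(5, 5): e=[12,3,3] → #
    (3,2)@(7, 5): e=[32,5,-19] → ·
    (2,3)@(5, 7): e=[16,7,-5] → ·
    (1,4)@(3, 9): e=[0,9,9] → #  [on edge]
    (2,4)@(5, 9): e=[20,11,-13] → ·
    (1,5)@(3, 11): e=[4,13,1] → #
    (2,5)@(5, 11): e=[24,15,-21] → ·
    (1,6)@(3, 13): e=[8,17,-7] → ·
  covered (3 px):
    · · · · · · ·
    · · · · · · ·
    · · # · · · ·
    · · · · · · ·
    · # · · · · ·
    · # · · · · ·
    · · · · · · ·
    · · · · · · ·
    · · · · · · ·
T2:
  2·area = 24  (B↔C swapped to make it positive)
  edge (8, 2)→(10, 14): d=(2,12) inclusive
  edge (10, 14)→(8, 14): d=(-2,0) inclusive
  edge (8, 14)→(8, 2): d=(0,-12) inclusive
    (4,4)@(9, 9): e=[2,10,12] → #
    (5,4)@(11, 9): e=[-22,10,36] → ·
    (4,5)@(9, 11): e=[6,6,12] → #
    (5,5)@(11, 11): e=[-18,6,36] → ·
    (4,6)@(9, 13): e=[10,2,12] → #
    (5,6)@(11, 13): e=[-14,2,36] → ·
    (4,7)@(9, 15): e=[14,-2,12] → ·
  covered (3 px):
    · · · · · · ·
    · · · · · · ·
    · · · · · · ·
    · · · · · · ·
    · · · · # · ·
    · · · · # · ·
    · · · · # · ·
    · · · · · · ·
    · · · · · · ·
T3:
  2·area = 30
  edge (7, 12)→(14, 6): d=(7,-6) inclusive
  edge (14, 6)→(12, 12): d=(-2,6) inclusive
  edge (12, 12)→(7, 12): d=(-5,0) inclusive
    (6,3)@(13, 7): e=[1,4,25] → #
    (5,4)@(11, 9): e=[3,12,15] → #
    (6,4)@(13, 9): e=[15,0,15] → #  [on edge]
    (4,5)@(9, 11): e=[5,20,5] → #
    (6,5)@(13, 11): e=[29,-4,5] → ·
    (4,6)@(9, 13): e=[19,16,-5] → ·
    (5,6)@(11, 13): e=[31,4,-5] → ·
    (5,7)@(11, 15): e=[45,0,-15] → ·  [on edge]
  covered (5 px):
    · · · · · · ·
    · · · · · · ·
    · · · · · · ·
    · · · · · · #
    · · · · · # #
    · · · · # # ·
    · · · · · · ·
    · · · · · · ·
    · · · · · · ·

Z-buffer (winner per pixel, '.' = empty):
  . . . . . . .
  . . . . . . .
  . 0 1 . . . .
  . 0 0 . . . 3
  . 1 0 0 2 3 3
  . 1 0 0 3 3 .
  . 0 0 . 2 . .
  . 0 . . . . .
  . . . . . . .

Answer: 0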